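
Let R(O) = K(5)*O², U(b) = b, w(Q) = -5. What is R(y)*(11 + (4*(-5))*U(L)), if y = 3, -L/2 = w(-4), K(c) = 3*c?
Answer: -25515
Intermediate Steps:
L = 10 (L = -2*(-5) = 10)
R(O) = 15*O² (R(O) = (3*5)*O² = 15*O²)
R(y)*(11 + (4*(-5))*U(L)) = (15*3²)*(11 + (4*(-5))*10) = (15*9)*(11 - 20*10) = 135*(11 - 200) = 135*(-189) = -25515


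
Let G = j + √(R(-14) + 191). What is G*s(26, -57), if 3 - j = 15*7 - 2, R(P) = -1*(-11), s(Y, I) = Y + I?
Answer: 3100 - 31*√202 ≈ 2659.4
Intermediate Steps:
s(Y, I) = I + Y
R(P) = 11
j = -100 (j = 3 - (15*7 - 2) = 3 - (105 - 2) = 3 - 1*103 = 3 - 103 = -100)
G = -100 + √202 (G = -100 + √(11 + 191) = -100 + √202 ≈ -85.787)
G*s(26, -57) = (-100 + √202)*(-57 + 26) = (-100 + √202)*(-31) = 3100 - 31*√202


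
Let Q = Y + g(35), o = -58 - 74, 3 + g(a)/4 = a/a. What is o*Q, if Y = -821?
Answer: 109428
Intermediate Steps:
g(a) = -8 (g(a) = -12 + 4*(a/a) = -12 + 4*1 = -12 + 4 = -8)
o = -132
Q = -829 (Q = -821 - 8 = -829)
o*Q = -132*(-829) = 109428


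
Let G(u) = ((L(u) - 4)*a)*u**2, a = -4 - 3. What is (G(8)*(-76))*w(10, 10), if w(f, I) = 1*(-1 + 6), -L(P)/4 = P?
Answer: -6128640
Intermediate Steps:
L(P) = -4*P
a = -7
w(f, I) = 5 (w(f, I) = 1*5 = 5)
G(u) = u**2*(28 + 28*u) (G(u) = ((-4*u - 4)*(-7))*u**2 = ((-4 - 4*u)*(-7))*u**2 = (28 + 28*u)*u**2 = u**2*(28 + 28*u))
(G(8)*(-76))*w(10, 10) = ((28*8**2*(1 + 8))*(-76))*5 = ((28*64*9)*(-76))*5 = (16128*(-76))*5 = -1225728*5 = -6128640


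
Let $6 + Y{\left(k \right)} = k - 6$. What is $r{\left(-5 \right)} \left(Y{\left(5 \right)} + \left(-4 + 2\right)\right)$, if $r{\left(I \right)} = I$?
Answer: $45$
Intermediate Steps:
$Y{\left(k \right)} = -12 + k$ ($Y{\left(k \right)} = -6 + \left(k - 6\right) = -6 + \left(-6 + k\right) = -12 + k$)
$r{\left(-5 \right)} \left(Y{\left(5 \right)} + \left(-4 + 2\right)\right) = - 5 \left(\left(-12 + 5\right) + \left(-4 + 2\right)\right) = - 5 \left(-7 - 2\right) = \left(-5\right) \left(-9\right) = 45$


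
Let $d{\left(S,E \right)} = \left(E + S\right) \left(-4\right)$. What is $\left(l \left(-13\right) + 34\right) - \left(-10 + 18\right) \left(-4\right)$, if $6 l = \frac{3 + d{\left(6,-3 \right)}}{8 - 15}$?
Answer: $\frac{885}{14} \approx 63.214$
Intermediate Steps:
$d{\left(S,E \right)} = - 4 E - 4 S$
$l = \frac{3}{14}$ ($l = \frac{\left(3 - 12\right) \frac{1}{8 - 15}}{6} = \frac{\left(3 + \left(12 - 24\right)\right) \frac{1}{-7}}{6} = \frac{\left(3 - 12\right) \left(- \frac{1}{7}\right)}{6} = \frac{\left(-9\right) \left(- \frac{1}{7}\right)}{6} = \frac{1}{6} \cdot \frac{9}{7} = \frac{3}{14} \approx 0.21429$)
$\left(l \left(-13\right) + 34\right) - \left(-10 + 18\right) \left(-4\right) = \left(\frac{3}{14} \left(-13\right) + 34\right) - \left(-10 + 18\right) \left(-4\right) = \left(- \frac{39}{14} + 34\right) - 8 \left(-4\right) = \frac{437}{14} - -32 = \frac{437}{14} + 32 = \frac{885}{14}$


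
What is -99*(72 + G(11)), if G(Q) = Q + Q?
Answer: -9306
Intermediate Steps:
G(Q) = 2*Q
-99*(72 + G(11)) = -99*(72 + 2*11) = -99*(72 + 22) = -99*94 = -9306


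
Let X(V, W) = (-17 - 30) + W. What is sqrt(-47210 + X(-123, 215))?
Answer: I*sqrt(47042) ≈ 216.89*I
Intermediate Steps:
X(V, W) = -47 + W
sqrt(-47210 + X(-123, 215)) = sqrt(-47210 + (-47 + 215)) = sqrt(-47210 + 168) = sqrt(-47042) = I*sqrt(47042)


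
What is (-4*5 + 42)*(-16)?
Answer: -352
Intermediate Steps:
(-4*5 + 42)*(-16) = (-20 + 42)*(-16) = 22*(-16) = -352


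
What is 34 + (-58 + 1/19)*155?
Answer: -170009/19 ≈ -8947.8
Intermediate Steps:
34 + (-58 + 1/19)*155 = 34 - 1101/19*155 = 34 - 170655/19 = -170009/19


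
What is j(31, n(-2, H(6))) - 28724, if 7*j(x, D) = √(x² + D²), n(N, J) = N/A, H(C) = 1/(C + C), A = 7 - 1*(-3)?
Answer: -28724 + √24026/35 ≈ -28720.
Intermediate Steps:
A = 10 (A = 7 + 3 = 10)
H(C) = 1/(2*C)
n(N, J) = N/10
j(x, D) = √(D² + x²)/7 (j(x, D) = √(x² + D²)/7 = √(D² + x²)/7)
j(31, n(-2, H(6))) - 28724 = √(((⅒)*(-2))² + 31²)/7 - 28724 = √((-⅕)² + 961)/7 - 28724 = √(1/25 + 961)/7 - 28724 = √(24026/25)/7 - 28724 = (√24026/5)/7 - 28724 = √24026/35 - 28724 = -28724 + √24026/35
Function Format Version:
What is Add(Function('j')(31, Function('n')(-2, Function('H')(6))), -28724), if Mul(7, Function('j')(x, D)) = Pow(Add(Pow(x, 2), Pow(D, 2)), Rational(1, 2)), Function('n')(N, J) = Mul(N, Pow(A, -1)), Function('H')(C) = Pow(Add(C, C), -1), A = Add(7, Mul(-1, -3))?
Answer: Add(-28724, Mul(Rational(1, 35), Pow(24026, Rational(1, 2)))) ≈ -28720.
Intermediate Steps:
A = 10 (A = Add(7, 3) = 10)
Function('H')(C) = Mul(Rational(1, 2), Pow(C, -1)) (Function('H')(C) = Pow(Mul(2, C), -1) = Mul(Rational(1, 2), Pow(C, -1)))
Function('n')(N, J) = Mul(Rational(1, 10), N) (Function('n')(N, J) = Mul(N, Pow(10, -1)) = Mul(N, Rational(1, 10)) = Mul(Rational(1, 10), N))
Function('j')(x, D) = Mul(Rational(1, 7), Pow(Add(Pow(D, 2), Pow(x, 2)), Rational(1, 2))) (Function('j')(x, D) = Mul(Rational(1, 7), Pow(Add(Pow(x, 2), Pow(D, 2)), Rational(1, 2))) = Mul(Rational(1, 7), Pow(Add(Pow(D, 2), Pow(x, 2)), Rational(1, 2))))
Add(Function('j')(31, Function('n')(-2, Function('H')(6))), -28724) = Add(Mul(Rational(1, 7), Pow(Add(Pow(Mul(Rational(1, 10), -2), 2), Pow(31, 2)), Rational(1, 2))), -28724) = Add(Mul(Rational(1, 7), Pow(Add(Pow(Rational(-1, 5), 2), 961), Rational(1, 2))), -28724) = Add(Mul(Rational(1, 7), Pow(Add(Rational(1, 25), 961), Rational(1, 2))), -28724) = Add(Mul(Rational(1, 7), Pow(Rational(24026, 25), Rational(1, 2))), -28724) = Add(Mul(Rational(1, 7), Mul(Rational(1, 5), Pow(24026, Rational(1, 2)))), -28724) = Add(Mul(Rational(1, 35), Pow(24026, Rational(1, 2))), -28724) = Add(-28724, Mul(Rational(1, 35), Pow(24026, Rational(1, 2))))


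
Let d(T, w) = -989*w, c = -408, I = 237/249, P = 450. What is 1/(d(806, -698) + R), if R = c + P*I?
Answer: 83/57298412 ≈ 1.4486e-6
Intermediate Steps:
I = 79/83 (I = 237*(1/249) = 79/83 ≈ 0.95181)
R = 1686/83 (R = -408 + 450*(79/83) = -408 + 35550/83 = 1686/83 ≈ 20.313)
1/(d(806, -698) + R) = 1/(-989*(-698) + 1686/83) = 1/(690322 + 1686/83) = 1/(57298412/83) = 83/57298412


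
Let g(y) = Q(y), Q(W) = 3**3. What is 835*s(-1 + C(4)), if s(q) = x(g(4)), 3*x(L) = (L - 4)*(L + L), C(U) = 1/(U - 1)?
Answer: 345690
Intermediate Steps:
Q(W) = 27
g(y) = 27
C(U) = 1/(-1 + U)
x(L) = 2*L*(-4 + L)/3 (x(L) = ((L - 4)*(L + L))/3 = ((-4 + L)*(2*L))/3 = (2*L*(-4 + L))/3 = 2*L*(-4 + L)/3)
s(q) = 414 (s(q) = (2/3)*27*(-4 + 27) = (2/3)*27*23 = 414)
835*s(-1 + C(4)) = 835*414 = 345690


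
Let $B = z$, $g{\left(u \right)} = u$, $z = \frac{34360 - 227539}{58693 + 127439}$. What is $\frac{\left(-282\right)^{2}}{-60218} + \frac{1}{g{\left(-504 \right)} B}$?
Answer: $- \frac{322142682017}{244289913462} \approx -1.3187$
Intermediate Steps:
$z = - \frac{64393}{62044}$ ($z = - \frac{193179}{186132} = \left(-193179\right) \frac{1}{186132} = - \frac{64393}{62044} \approx -1.0379$)
$B = - \frac{64393}{62044} \approx -1.0379$
$\frac{\left(-282\right)^{2}}{-60218} + \frac{1}{g{\left(-504 \right)} B} = \frac{\left(-282\right)^{2}}{-60218} + \frac{1}{\left(-504\right) \left(- \frac{64393}{62044}\right)} = 79524 \left(- \frac{1}{60218}\right) - - \frac{15511}{8113518} = - \frac{39762}{30109} + \frac{15511}{8113518} = - \frac{322142682017}{244289913462}$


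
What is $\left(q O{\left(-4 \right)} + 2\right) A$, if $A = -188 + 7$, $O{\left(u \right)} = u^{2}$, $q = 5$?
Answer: $-14842$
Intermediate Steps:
$A = -181$
$\left(q O{\left(-4 \right)} + 2\right) A = \left(5 \left(-4\right)^{2} + 2\right) \left(-181\right) = \left(5 \cdot 16 + 2\right) \left(-181\right) = \left(80 + 2\right) \left(-181\right) = 82 \left(-181\right) = -14842$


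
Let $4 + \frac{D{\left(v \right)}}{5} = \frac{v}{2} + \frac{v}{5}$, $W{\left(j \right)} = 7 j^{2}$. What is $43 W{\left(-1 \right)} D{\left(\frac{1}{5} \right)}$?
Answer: $- \frac{58093}{10} \approx -5809.3$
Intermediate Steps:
$D{\left(v \right)} = -20 + \frac{7 v}{2}$ ($D{\left(v \right)} = -20 + 5 \left(\frac{v}{2} + \frac{v}{5}\right) = -20 + 5 \frac{7 v}{10} = -20 + \frac{7 v}{2}$)
$43 W{\left(-1 \right)} D{\left(\frac{1}{5} \right)} = 43 \cdot 7 \left(-1\right)^{2} \left(-20 + \frac{7}{2 \cdot 5}\right) = 43 \cdot 7 \cdot 1 \left(-20 + \frac{7}{2} \cdot \frac{1}{5}\right) = 43 \cdot 7 \left(-20 + \frac{7}{10}\right) = 301 \left(- \frac{193}{10}\right) = - \frac{58093}{10}$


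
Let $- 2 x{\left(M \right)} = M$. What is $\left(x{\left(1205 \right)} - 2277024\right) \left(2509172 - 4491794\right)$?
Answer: $4515672406683$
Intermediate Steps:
$x{\left(M \right)} = - \frac{M}{2}$
$\left(x{\left(1205 \right)} - 2277024\right) \left(2509172 - 4491794\right) = \left(\left(- \frac{1}{2}\right) 1205 - 2277024\right) \left(2509172 - 4491794\right) = \left(- \frac{1205}{2} - 2277024\right) \left(-1982622\right) = \left(- \frac{4555253}{2}\right) \left(-1982622\right) = 4515672406683$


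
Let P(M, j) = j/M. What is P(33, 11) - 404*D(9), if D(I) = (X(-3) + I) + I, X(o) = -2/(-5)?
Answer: -111499/15 ≈ -7433.3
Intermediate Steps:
X(o) = ⅖ (X(o) = -2*(-⅕) = ⅖)
D(I) = ⅖ + 2*I (D(I) = (⅖ + I) + I = ⅖ + 2*I)
P(33, 11) - 404*D(9) = 11/33 - 404*(⅖ + 2*9) = 11*(1/33) - 404*(⅖ + 18) = ⅓ - 404*92/5 = ⅓ - 37168/5 = -111499/15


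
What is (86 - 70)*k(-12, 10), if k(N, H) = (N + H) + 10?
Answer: 128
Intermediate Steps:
k(N, H) = 10 + H + N (k(N, H) = (H + N) + 10 = 10 + H + N)
(86 - 70)*k(-12, 10) = (86 - 70)*(10 + 10 - 12) = 16*8 = 128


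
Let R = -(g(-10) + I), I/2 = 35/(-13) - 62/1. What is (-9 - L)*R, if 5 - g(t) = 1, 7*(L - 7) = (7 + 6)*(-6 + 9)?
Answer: -246130/91 ≈ -2704.7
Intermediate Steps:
L = 88/7 (L = 7 + ((7 + 6)*(-6 + 9))/7 = 7 + (13*3)/7 = 7 + (⅐)*39 = 7 + 39/7 = 88/7 ≈ 12.571)
g(t) = 4 (g(t) = 5 - 1*1 = 5 - 1 = 4)
I = -1682/13 (I = 2*(35/(-13) - 62/1) = 2*(35*(-1/13) - 62*1) = 2*(-35/13 - 62) = 2*(-841/13) = -1682/13 ≈ -129.38)
R = 1630/13 (R = -(4 - 1682/13) = -1*(-1630/13) = 1630/13 ≈ 125.38)
(-9 - L)*R = (-9 - 1*88/7)*(1630/13) = (-9 - 88/7)*(1630/13) = -151/7*1630/13 = -246130/91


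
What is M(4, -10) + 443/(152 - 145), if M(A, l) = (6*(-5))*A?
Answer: -397/7 ≈ -56.714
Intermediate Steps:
M(A, l) = -30*A
M(4, -10) + 443/(152 - 145) = -30*4 + 443/(152 - 145) = -120 + 443/7 = -397/7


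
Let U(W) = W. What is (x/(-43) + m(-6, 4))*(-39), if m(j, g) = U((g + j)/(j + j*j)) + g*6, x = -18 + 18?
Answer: -4667/5 ≈ -933.40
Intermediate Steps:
x = 0
m(j, g) = 6*g + (g + j)/(j + j²) (m(j, g) = (g + j)/(j + j*j) + g*6 = (g + j)/(j + j²) + 6*g = 6*g + (g + j)/(j + j²))
(x/(-43) + m(-6, 4))*(-39) = (0/(-43) + (4 - 6 + 6*4*(-6)*(1 - 6))/((-6)*(1 - 6)))*(-39) = (0*(-1/43) - ⅙*(4 - 6 + 6*4*(-6)*(-5))/(-5))*(-39) = (0 - ⅙*(-⅕)*(4 - 6 + 720))*(-39) = (0 - ⅙*(-⅕)*718)*(-39) = (0 + 359/15)*(-39) = (359/15)*(-39) = -4667/5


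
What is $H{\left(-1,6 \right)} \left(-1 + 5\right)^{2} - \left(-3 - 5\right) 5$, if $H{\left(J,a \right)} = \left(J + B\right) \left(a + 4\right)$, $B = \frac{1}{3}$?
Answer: $- \frac{200}{3} \approx -66.667$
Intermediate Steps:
$B = \frac{1}{3} \approx 0.33333$
$H{\left(J,a \right)} = \left(4 + a\right) \left(\frac{1}{3} + J\right)$ ($H{\left(J,a \right)} = \left(J + \frac{1}{3}\right) \left(a + 4\right) = \left(\frac{1}{3} + J\right) \left(4 + a\right) = \left(4 + a\right) \left(\frac{1}{3} + J\right)$)
$H{\left(-1,6 \right)} \left(-1 + 5\right)^{2} - \left(-3 - 5\right) 5 = \left(\frac{4}{3} + 4 \left(-1\right) + \frac{1}{3} \cdot 6 - 6\right) \left(-1 + 5\right)^{2} - \left(-3 - 5\right) 5 = \left(\frac{4}{3} - 4 + 2 - 6\right) 4^{2} - \left(-8\right) 5 = \left(- \frac{20}{3}\right) 16 - -40 = - \frac{320}{3} + 40 = - \frac{200}{3}$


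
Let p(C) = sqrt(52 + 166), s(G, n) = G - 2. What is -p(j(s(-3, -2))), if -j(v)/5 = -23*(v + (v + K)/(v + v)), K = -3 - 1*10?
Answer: -sqrt(218) ≈ -14.765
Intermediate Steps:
K = -13 (K = -3 - 10 = -13)
s(G, n) = -2 + G
j(v) = 115*v + 115*(-13 + v)/(2*v) (j(v) = -(-115)*(v + (v - 13)/(v + v)) = -(-115)*(v + (-13 + v)/((2*v))) = -(-115)*(v + (-13 + v)*(1/(2*v))) = -(-115)*(v + (-13 + v)/(2*v)) = -5*(-23*v - 23*(-13 + v)/(2*v)) = 115*v + 115*(-13 + v)/(2*v))
p(C) = sqrt(218)
-p(j(s(-3, -2))) = -sqrt(218)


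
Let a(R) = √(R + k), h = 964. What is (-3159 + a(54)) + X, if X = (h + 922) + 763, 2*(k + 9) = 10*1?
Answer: -510 + 5*√2 ≈ -502.93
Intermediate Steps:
k = -4 (k = -9 + (10*1)/2 = -9 + (½)*10 = -9 + 5 = -4)
a(R) = √(-4 + R) (a(R) = √(R - 4) = √(-4 + R))
X = 2649 (X = (964 + 922) + 763 = 1886 + 763 = 2649)
(-3159 + a(54)) + X = (-3159 + √(-4 + 54)) + 2649 = (-3159 + √50) + 2649 = (-3159 + 5*√2) + 2649 = -510 + 5*√2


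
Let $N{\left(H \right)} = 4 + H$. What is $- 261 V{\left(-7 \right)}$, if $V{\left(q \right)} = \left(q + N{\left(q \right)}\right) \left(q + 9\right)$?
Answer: $5220$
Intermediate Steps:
$V{\left(q \right)} = \left(4 + 2 q\right) \left(9 + q\right)$ ($V{\left(q \right)} = \left(q + \left(4 + q\right)\right) \left(q + 9\right) = \left(4 + 2 q\right) \left(9 + q\right)$)
$- 261 V{\left(-7 \right)} = - 261 \left(36 + 2 \left(-7\right)^{2} + 22 \left(-7\right)\right) = - 261 \left(36 + 2 \cdot 49 - 154\right) = - 261 \left(36 + 98 - 154\right) = \left(-261\right) \left(-20\right) = 5220$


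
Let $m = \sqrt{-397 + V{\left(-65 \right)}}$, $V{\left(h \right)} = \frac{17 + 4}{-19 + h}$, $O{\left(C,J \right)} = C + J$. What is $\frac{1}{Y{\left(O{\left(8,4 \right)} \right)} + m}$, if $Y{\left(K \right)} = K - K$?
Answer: $- \frac{2 i \sqrt{1589}}{1589} \approx - 0.050173 i$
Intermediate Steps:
$V{\left(h \right)} = \frac{21}{-19 + h}$
$Y{\left(K \right)} = 0$
$m = \frac{i \sqrt{1589}}{2}$ ($m = \sqrt{-397 + \frac{21}{-19 - 65}} = \sqrt{-397 + \frac{21}{-84}} = \sqrt{-397 + 21 \left(- \frac{1}{84}\right)} = \sqrt{-397 - \frac{1}{4}} = \sqrt{- \frac{1589}{4}} = \frac{i \sqrt{1589}}{2} \approx 19.931 i$)
$\frac{1}{Y{\left(O{\left(8,4 \right)} \right)} + m} = \frac{1}{0 + \frac{i \sqrt{1589}}{2}} = \frac{1}{\frac{1}{2} i \sqrt{1589}} = - \frac{2 i \sqrt{1589}}{1589}$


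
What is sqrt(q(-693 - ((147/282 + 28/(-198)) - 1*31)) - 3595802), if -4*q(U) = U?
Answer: I*sqrt(138394664505394)/6204 ≈ 1896.2*I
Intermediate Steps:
q(U) = -U/4
sqrt(q(-693 - ((147/282 + 28/(-198)) - 1*31)) - 3595802) = sqrt(-(-693 - ((147/282 + 28/(-198)) - 1*31))/4 - 3595802) = sqrt(-(-693 - ((147*(1/282) + 28*(-1/198)) - 31))/4 - 3595802) = sqrt(-(-693 - ((49/94 - 14/99) - 31))/4 - 3595802) = sqrt(-(-693 - (3535/9306 - 31))/4 - 3595802) = sqrt(-(-693 - 1*(-284951/9306))/4 - 3595802) = sqrt(-(-693 + 284951/9306)/4 - 3595802) = sqrt(-1/4*(-6164107/9306) - 3595802) = sqrt(6164107/37224 - 3595802) = sqrt(-133843969541/37224) = I*sqrt(138394664505394)/6204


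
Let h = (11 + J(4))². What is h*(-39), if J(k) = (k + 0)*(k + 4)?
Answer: -72111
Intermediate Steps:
J(k) = k*(4 + k)
h = 1849 (h = (11 + 4*(4 + 4))² = (11 + 4*8)² = (11 + 32)² = 43² = 1849)
h*(-39) = 1849*(-39) = -72111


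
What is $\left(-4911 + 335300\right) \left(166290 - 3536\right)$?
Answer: $53772131306$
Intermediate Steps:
$\left(-4911 + 335300\right) \left(166290 - 3536\right) = 330389 \cdot 162754 = 53772131306$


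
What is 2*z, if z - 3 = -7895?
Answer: -15784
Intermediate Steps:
z = -7892 (z = 3 - 7895 = -7892)
2*z = 2*(-7892) = -15784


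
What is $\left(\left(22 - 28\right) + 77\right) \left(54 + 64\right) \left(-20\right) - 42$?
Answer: $-167602$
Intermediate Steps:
$\left(\left(22 - 28\right) + 77\right) \left(54 + 64\right) \left(-20\right) - 42 = \left(-6 + 77\right) 118 \left(-20\right) - 42 = 71 \cdot 118 \left(-20\right) - 42 = 8378 \left(-20\right) - 42 = -167560 - 42 = -167602$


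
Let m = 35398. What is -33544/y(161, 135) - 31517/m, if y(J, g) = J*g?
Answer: -267487501/109910790 ≈ -2.4337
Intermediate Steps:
-33544/y(161, 135) - 31517/m = -33544/(161*135) - 31517/35398 = -33544/21735 - 31517*1/35398 = -33544*1/21735 - 31517/35398 = -4792/3105 - 31517/35398 = -267487501/109910790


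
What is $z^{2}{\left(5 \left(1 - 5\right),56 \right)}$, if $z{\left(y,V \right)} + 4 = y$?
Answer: $576$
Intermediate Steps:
$z{\left(y,V \right)} = -4 + y$
$z^{2}{\left(5 \left(1 - 5\right),56 \right)} = \left(-4 + 5 \left(1 - 5\right)\right)^{2} = \left(-4 + 5 \left(-4\right)\right)^{2} = \left(-4 - 20\right)^{2} = \left(-24\right)^{2} = 576$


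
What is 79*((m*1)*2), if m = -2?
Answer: -316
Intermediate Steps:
79*((m*1)*2) = 79*(-2*1*2) = 79*(-2*2) = 79*(-4) = -316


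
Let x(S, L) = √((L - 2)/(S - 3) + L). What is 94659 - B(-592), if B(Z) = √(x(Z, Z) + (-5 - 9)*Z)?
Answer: 94659 - √(2934159200 + 595*I*√209229370)/595 ≈ 94568.0 - 0.13352*I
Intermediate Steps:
x(S, L) = √(L + (-2 + L)/(-3 + S)) (x(S, L) = √((-2 + L)/(-3 + S) + L) = √(L + (-2 + L)/(-3 + S)))
B(Z) = √(√((-2 + Z + Z*(-3 + Z))/(-3 + Z)) - 14*Z) (B(Z) = √(√((-2 + Z + Z*(-3 + Z))/(-3 + Z)) + (-5 - 9)*Z) = √(√((-2 + Z + Z*(-3 + Z))/(-3 + Z)) - 14*Z))
94659 - B(-592) = 94659 - √(√((-2 - 592 - 592*(-3 - 592))/(-3 - 592)) - 14*(-592)) = 94659 - √(√((-2 - 592 - 592*(-595))/(-595)) + 8288) = 94659 - √(√(-(-2 - 592 + 352240)/595) + 8288) = 94659 - √(√(-1/595*351646) + 8288) = 94659 - √(√(-351646/595) + 8288) = 94659 - √(I*√209229370/595 + 8288) = 94659 - √(8288 + I*√209229370/595)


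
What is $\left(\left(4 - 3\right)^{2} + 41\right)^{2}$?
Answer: $1764$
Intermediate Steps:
$\left(\left(4 - 3\right)^{2} + 41\right)^{2} = \left(1^{2} + 41\right)^{2} = \left(1 + 41\right)^{2} = 42^{2} = 1764$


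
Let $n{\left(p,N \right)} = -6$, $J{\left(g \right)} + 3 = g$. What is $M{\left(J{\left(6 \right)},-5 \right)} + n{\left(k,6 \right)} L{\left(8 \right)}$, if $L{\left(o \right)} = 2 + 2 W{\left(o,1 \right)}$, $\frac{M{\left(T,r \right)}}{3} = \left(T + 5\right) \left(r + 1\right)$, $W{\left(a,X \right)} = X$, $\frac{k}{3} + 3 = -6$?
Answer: $-120$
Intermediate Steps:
$k = -27$ ($k = -9 + 3 \left(-6\right) = -9 - 18 = -27$)
$J{\left(g \right)} = -3 + g$
$M{\left(T,r \right)} = 3 \left(1 + r\right) \left(5 + T\right)$ ($M{\left(T,r \right)} = 3 \left(T + 5\right) \left(r + 1\right) = 3 \left(5 + T\right) \left(1 + r\right) = 3 \left(1 + r\right) \left(5 + T\right)$)
$L{\left(o \right)} = 4$ ($L{\left(o \right)} = 2 + 2 \cdot 1 = 2 + 2 = 4$)
$M{\left(J{\left(6 \right)},-5 \right)} + n{\left(k,6 \right)} L{\left(8 \right)} = \left(15 + 3 \left(-3 + 6\right) + 15 \left(-5\right) + 3 \left(-3 + 6\right) \left(-5\right)\right) - 24 = \left(15 + 3 \cdot 3 - 75 + 3 \cdot 3 \left(-5\right)\right) - 24 = \left(15 + 9 - 75 - 45\right) - 24 = -96 - 24 = -120$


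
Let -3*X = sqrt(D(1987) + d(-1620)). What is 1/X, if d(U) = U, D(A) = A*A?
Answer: -3*sqrt(3946549)/3946549 ≈ -0.0015101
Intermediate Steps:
D(A) = A**2
X = -sqrt(3946549)/3 (X = -sqrt(1987**2 - 1620)/3 = -sqrt(3948169 - 1620)/3 = -sqrt(3946549)/3 ≈ -662.20)
1/X = 1/(-sqrt(3946549)/3) = -3*sqrt(3946549)/3946549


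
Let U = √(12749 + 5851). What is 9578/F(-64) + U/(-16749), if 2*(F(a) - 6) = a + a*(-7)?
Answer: 4789/99 - 10*√186/16749 ≈ 48.366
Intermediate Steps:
U = 10*√186 (U = √18600 = 10*√186 ≈ 136.38)
F(a) = 6 - 3*a (F(a) = 6 + (a + a*(-7))/2 = 6 + (a - 7*a)/2 = 6 + (-6*a)/2 = 6 - 3*a)
9578/F(-64) + U/(-16749) = 9578/(6 - 3*(-64)) + (10*√186)/(-16749) = 9578/(6 + 192) + (10*√186)*(-1/16749) = 9578/198 - 10*√186/16749 = 9578*(1/198) - 10*√186/16749 = 4789/99 - 10*√186/16749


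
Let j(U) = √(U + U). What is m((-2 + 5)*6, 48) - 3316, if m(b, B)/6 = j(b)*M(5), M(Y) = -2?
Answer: -3388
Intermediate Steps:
j(U) = √2*√U (j(U) = √(2*U) = √2*√U)
m(b, B) = -12*√2*√b (m(b, B) = 6*((√2*√b)*(-2)) = 6*(-2*√2*√b) = -12*√2*√b)
m((-2 + 5)*6, 48) - 3316 = -12*√2*√((-2 + 5)*6) - 3316 = -12*√2*√(3*6) - 3316 = -12*√2*√18 - 3316 = -12*√2*3*√2 - 3316 = -72 - 3316 = -3388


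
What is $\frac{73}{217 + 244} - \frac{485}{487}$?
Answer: $- \frac{188034}{224507} \approx -0.83754$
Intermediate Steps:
$\frac{73}{217 + 244} - \frac{485}{487} = \frac{73}{461} - \frac{485}{487} = - \frac{188034}{224507}$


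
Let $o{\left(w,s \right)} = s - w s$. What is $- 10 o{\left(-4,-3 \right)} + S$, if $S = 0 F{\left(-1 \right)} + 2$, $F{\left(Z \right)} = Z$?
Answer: $152$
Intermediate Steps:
$o{\left(w,s \right)} = s - s w$
$S = 2$ ($S = 0 \left(-1\right) + 2 = 0 + 2 = 2$)
$- 10 o{\left(-4,-3 \right)} + S = - 10 \left(- 3 \left(1 - -4\right)\right) + 2 = - 10 \left(- 3 \left(1 + 4\right)\right) + 2 = - 10 \left(\left(-3\right) 5\right) + 2 = \left(-10\right) \left(-15\right) + 2 = 150 + 2 = 152$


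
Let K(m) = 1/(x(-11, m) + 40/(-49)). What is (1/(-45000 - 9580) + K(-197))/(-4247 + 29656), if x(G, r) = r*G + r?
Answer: 257793/13381457249780 ≈ 1.9265e-8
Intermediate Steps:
x(G, r) = r + G*r (x(G, r) = G*r + r = r + G*r)
K(m) = 1/(-40/49 - 10*m) (K(m) = 1/(m*(1 - 11) + 40/(-49)) = 1/(m*(-10) + 40*(-1/49)) = 1/(-10*m - 40/49) = 1/(-40/49 - 10*m))
(1/(-45000 - 9580) + K(-197))/(-4247 + 29656) = (1/(-45000 - 9580) + 49/(10*(-4 - 49*(-197))))/(-4247 + 29656) = (1/(-54580) + 49/(10*(-4 + 9653)))/25409 = (-1/54580 + (49/10)/9649)*(1/25409) = (-1/54580 + (49/10)*(1/9649))*(1/25409) = (-1/54580 + 49/96490)*(1/25409) = (257793/526642420)*(1/25409) = 257793/13381457249780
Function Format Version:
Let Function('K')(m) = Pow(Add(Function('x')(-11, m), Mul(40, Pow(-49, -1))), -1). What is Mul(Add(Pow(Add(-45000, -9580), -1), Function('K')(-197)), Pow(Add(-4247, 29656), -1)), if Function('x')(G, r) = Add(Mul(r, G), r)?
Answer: Rational(257793, 13381457249780) ≈ 1.9265e-8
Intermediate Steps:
Function('x')(G, r) = Add(r, Mul(G, r)) (Function('x')(G, r) = Add(Mul(G, r), r) = Add(r, Mul(G, r)))
Function('K')(m) = Pow(Add(Rational(-40, 49), Mul(-10, m)), -1) (Function('K')(m) = Pow(Add(Mul(m, Add(1, -11)), Mul(40, Pow(-49, -1))), -1) = Pow(Add(Mul(m, -10), Mul(40, Rational(-1, 49))), -1) = Pow(Add(Mul(-10, m), Rational(-40, 49)), -1) = Pow(Add(Rational(-40, 49), Mul(-10, m)), -1))
Mul(Add(Pow(Add(-45000, -9580), -1), Function('K')(-197)), Pow(Add(-4247, 29656), -1)) = Mul(Add(Pow(Add(-45000, -9580), -1), Mul(Rational(49, 10), Pow(Add(-4, Mul(-49, -197)), -1))), Pow(Add(-4247, 29656), -1)) = Mul(Add(Pow(-54580, -1), Mul(Rational(49, 10), Pow(Add(-4, 9653), -1))), Pow(25409, -1)) = Mul(Add(Rational(-1, 54580), Mul(Rational(49, 10), Pow(9649, -1))), Rational(1, 25409)) = Mul(Add(Rational(-1, 54580), Mul(Rational(49, 10), Rational(1, 9649))), Rational(1, 25409)) = Mul(Add(Rational(-1, 54580), Rational(49, 96490)), Rational(1, 25409)) = Mul(Rational(257793, 526642420), Rational(1, 25409)) = Rational(257793, 13381457249780)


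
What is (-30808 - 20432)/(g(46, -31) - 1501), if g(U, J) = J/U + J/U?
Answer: 196420/5759 ≈ 34.107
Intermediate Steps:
g(U, J) = 2*J/U
(-30808 - 20432)/(g(46, -31) - 1501) = (-30808 - 20432)/(2*(-31)/46 - 1501) = -51240/(2*(-31)*(1/46) - 1501) = -51240/(-31/23 - 1501) = -51240/(-34554/23) = -51240*(-23/34554) = 196420/5759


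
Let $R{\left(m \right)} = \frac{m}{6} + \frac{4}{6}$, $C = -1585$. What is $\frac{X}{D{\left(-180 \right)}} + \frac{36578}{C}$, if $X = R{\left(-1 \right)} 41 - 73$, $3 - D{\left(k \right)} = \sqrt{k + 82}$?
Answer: $- \frac{8326967}{339190} - \frac{735 i \sqrt{2}}{214} \approx -24.55 - 4.8572 i$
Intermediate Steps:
$R{\left(m \right)} = \frac{2}{3} + \frac{m}{6}$ ($R{\left(m \right)} = m \frac{1}{6} + 4 \cdot \frac{1}{6} = \frac{m}{6} + \frac{2}{3} = \frac{2}{3} + \frac{m}{6}$)
$D{\left(k \right)} = 3 - \sqrt{82 + k}$ ($D{\left(k \right)} = 3 - \sqrt{k + 82} = 3 - \sqrt{82 + k}$)
$X = - \frac{105}{2}$ ($X = \left(\frac{2}{3} + \frac{1}{6} \left(-1\right)\right) 41 - 73 = \left(\frac{2}{3} - \frac{1}{6}\right) 41 - 73 = \frac{1}{2} \cdot 41 - 73 = \frac{41}{2} - 73 = - \frac{105}{2} \approx -52.5$)
$\frac{X}{D{\left(-180 \right)}} + \frac{36578}{C} = - \frac{105}{2 \left(3 - \sqrt{82 - 180}\right)} + \frac{36578}{-1585} = - \frac{105}{2 \left(3 - \sqrt{-98}\right)} + 36578 \left(- \frac{1}{1585}\right) = - \frac{105}{2 \left(3 - 7 i \sqrt{2}\right)} - \frac{36578}{1585} = - \frac{36578}{1585} - \frac{105}{2 \left(3 - 7 i \sqrt{2}\right)}$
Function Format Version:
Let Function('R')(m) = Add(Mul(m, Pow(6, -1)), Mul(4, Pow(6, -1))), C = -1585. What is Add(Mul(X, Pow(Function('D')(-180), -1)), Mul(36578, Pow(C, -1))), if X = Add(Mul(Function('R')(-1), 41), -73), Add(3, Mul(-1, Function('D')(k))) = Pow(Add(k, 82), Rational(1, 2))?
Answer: Add(Rational(-8326967, 339190), Mul(Rational(-735, 214), I, Pow(2, Rational(1, 2)))) ≈ Add(-24.550, Mul(-4.8572, I))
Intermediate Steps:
Function('R')(m) = Add(Rational(2, 3), Mul(Rational(1, 6), m)) (Function('R')(m) = Add(Mul(m, Rational(1, 6)), Mul(4, Rational(1, 6))) = Add(Mul(Rational(1, 6), m), Rational(2, 3)) = Add(Rational(2, 3), Mul(Rational(1, 6), m)))
Function('D')(k) = Add(3, Mul(-1, Pow(Add(82, k), Rational(1, 2)))) (Function('D')(k) = Add(3, Mul(-1, Pow(Add(k, 82), Rational(1, 2)))) = Add(3, Mul(-1, Pow(Add(82, k), Rational(1, 2)))))
X = Rational(-105, 2) (X = Add(Mul(Add(Rational(2, 3), Mul(Rational(1, 6), -1)), 41), -73) = Add(Mul(Add(Rational(2, 3), Rational(-1, 6)), 41), -73) = Add(Mul(Rational(1, 2), 41), -73) = Add(Rational(41, 2), -73) = Rational(-105, 2) ≈ -52.500)
Add(Mul(X, Pow(Function('D')(-180), -1)), Mul(36578, Pow(C, -1))) = Add(Mul(Rational(-105, 2), Pow(Add(3, Mul(-1, Pow(Add(82, -180), Rational(1, 2)))), -1)), Mul(36578, Pow(-1585, -1))) = Add(Mul(Rational(-105, 2), Pow(Add(3, Mul(-1, Pow(-98, Rational(1, 2)))), -1)), Mul(36578, Rational(-1, 1585))) = Add(Mul(Rational(-105, 2), Pow(Add(3, Mul(-1, Mul(7, I, Pow(2, Rational(1, 2))))), -1)), Rational(-36578, 1585)) = Add(Mul(Rational(-105, 2), Pow(Add(3, Mul(-7, I, Pow(2, Rational(1, 2)))), -1)), Rational(-36578, 1585)) = Add(Rational(-36578, 1585), Mul(Rational(-105, 2), Pow(Add(3, Mul(-7, I, Pow(2, Rational(1, 2)))), -1)))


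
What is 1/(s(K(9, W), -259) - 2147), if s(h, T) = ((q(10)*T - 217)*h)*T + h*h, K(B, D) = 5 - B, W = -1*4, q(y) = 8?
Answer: -1/2373535 ≈ -4.2131e-7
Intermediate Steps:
W = -4
s(h, T) = h² + T*h*(-217 + 8*T) (s(h, T) = ((8*T - 217)*h)*T + h*h = ((-217 + 8*T)*h)*T + h² = (h*(-217 + 8*T))*T + h² = T*h*(-217 + 8*T) + h² = h² + T*h*(-217 + 8*T))
1/(s(K(9, W), -259) - 2147) = 1/((5 - 1*9)*((5 - 1*9) - 217*(-259) + 8*(-259)²) - 2147) = 1/((5 - 9)*((5 - 9) + 56203 + 8*67081) - 2147) = 1/(-4*(-4 + 56203 + 536648) - 2147) = 1/(-4*592847 - 2147) = 1/(-2371388 - 2147) = 1/(-2373535) = -1/2373535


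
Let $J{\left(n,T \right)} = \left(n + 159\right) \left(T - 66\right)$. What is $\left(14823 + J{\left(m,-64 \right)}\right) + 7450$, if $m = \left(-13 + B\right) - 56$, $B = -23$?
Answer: $13563$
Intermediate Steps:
$m = -92$ ($m = \left(-13 - 23\right) - 56 = -36 - 56 = -92$)
$J{\left(n,T \right)} = \left(-66 + T\right) \left(159 + n\right)$ ($J{\left(n,T \right)} = \left(159 + n\right) \left(-66 + T\right) = \left(-66 + T\right) \left(159 + n\right)$)
$\left(14823 + J{\left(m,-64 \right)}\right) + 7450 = \left(14823 - 8710\right) + 7450 = 6113 + 7450 = 13563$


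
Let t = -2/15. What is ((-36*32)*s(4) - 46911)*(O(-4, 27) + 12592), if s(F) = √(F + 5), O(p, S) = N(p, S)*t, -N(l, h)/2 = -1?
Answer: -3171039164/5 ≈ -6.3421e+8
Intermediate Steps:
N(l, h) = 2 (N(l, h) = -2*(-1) = 2)
t = -2/15 (t = -2*1/15 = -2/15 ≈ -0.13333)
O(p, S) = -4/15 (O(p, S) = 2*(-2/15) = -4/15)
s(F) = √(5 + F)
((-36*32)*s(4) - 46911)*(O(-4, 27) + 12592) = ((-36*32)*√(5 + 4) - 46911)*(-4/15 + 12592) = (-1152*√9 - 46911)*(188876/15) = (-1152*3 - 46911)*(188876/15) = (-3456 - 46911)*(188876/15) = -50367*188876/15 = -3171039164/5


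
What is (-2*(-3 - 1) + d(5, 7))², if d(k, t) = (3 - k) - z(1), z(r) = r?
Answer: 25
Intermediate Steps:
d(k, t) = 2 - k (d(k, t) = (3 - k) - 1*1 = (3 - k) - 1 = 2 - k)
(-2*(-3 - 1) + d(5, 7))² = (-2*(-3 - 1) + (2 - 1*5))² = (-2*(-4) + (2 - 5))² = (8 - 3)² = 5² = 25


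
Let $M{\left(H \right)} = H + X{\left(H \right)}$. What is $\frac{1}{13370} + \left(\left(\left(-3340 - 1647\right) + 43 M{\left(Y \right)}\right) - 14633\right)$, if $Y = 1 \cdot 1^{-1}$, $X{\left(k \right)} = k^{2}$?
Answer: $- \frac{261169579}{13370} \approx -19534.0$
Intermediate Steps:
$Y = 1$ ($Y = 1 \cdot 1 = 1$)
$M{\left(H \right)} = H + H^{2}$
$\frac{1}{13370} + \left(\left(\left(-3340 - 1647\right) + 43 M{\left(Y \right)}\right) - 14633\right) = \frac{1}{13370} - \left(19620 - 43 \left(1 + 1\right)\right) = \frac{1}{13370} - \left(19620 - 43 \cdot 2\right) = \frac{1}{13370} + \left(\left(-4987 + 43 \cdot 2\right) - 14633\right) = \frac{1}{13370} + \left(\left(-4987 + 86\right) - 14633\right) = \frac{1}{13370} - 19534 = - \frac{261169579}{13370}$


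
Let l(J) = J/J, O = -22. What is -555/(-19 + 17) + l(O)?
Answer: 557/2 ≈ 278.50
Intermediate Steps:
l(J) = 1
-555/(-19 + 17) + l(O) = -555/(-19 + 17) + 1 = -555/(-2) + 1 = -½*(-555) + 1 = 555/2 + 1 = 557/2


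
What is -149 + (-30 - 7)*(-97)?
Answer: 3440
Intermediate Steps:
-149 + (-30 - 7)*(-97) = -149 - 37*(-97) = -149 + 3589 = 3440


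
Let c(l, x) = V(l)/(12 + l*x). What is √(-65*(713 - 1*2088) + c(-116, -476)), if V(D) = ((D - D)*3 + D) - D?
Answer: 25*√143 ≈ 298.96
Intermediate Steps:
V(D) = 0 (V(D) = (0*3 + D) - D = (0 + D) - D = D - D = 0)
c(l, x) = 0 (c(l, x) = 0/(12 + l*x) = 0)
√(-65*(713 - 1*2088) + c(-116, -476)) = √(-65*(713 - 1*2088) + 0) = √(-65*(713 - 2088) + 0) = √(-65*(-1375) + 0) = √(89375 + 0) = √89375 = 25*√143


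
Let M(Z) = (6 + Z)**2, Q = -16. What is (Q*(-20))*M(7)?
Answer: 54080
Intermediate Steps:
(Q*(-20))*M(7) = (-16*(-20))*(6 + 7)**2 = 320*13**2 = 320*169 = 54080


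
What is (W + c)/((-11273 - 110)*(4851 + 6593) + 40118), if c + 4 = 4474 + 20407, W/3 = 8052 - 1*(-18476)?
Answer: -104461/130226934 ≈ -0.00080215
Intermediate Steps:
W = 79584 (W = 3*(8052 - 1*(-18476)) = 3*(8052 + 18476) = 3*26528 = 79584)
c = 24877 (c = -4 + (4474 + 20407) = -4 + 24881 = 24877)
(W + c)/((-11273 - 110)*(4851 + 6593) + 40118) = (79584 + 24877)/((-11273 - 110)*(4851 + 6593) + 40118) = 104461/(-11383*11444 + 40118) = 104461/(-130267052 + 40118) = 104461/(-130226934) = 104461*(-1/130226934) = -104461/130226934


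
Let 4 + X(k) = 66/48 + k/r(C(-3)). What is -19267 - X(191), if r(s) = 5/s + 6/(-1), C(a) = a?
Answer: -3540061/184 ≈ -19239.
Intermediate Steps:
r(s) = -6 + 5/s (r(s) = 5/s + 6*(-1) = 5/s - 6 = -6 + 5/s)
X(k) = -21/8 - 3*k/23 (X(k) = -4 + (66/48 + k/(-6 + 5/(-3))) = -4 + (66*(1/48) + k/(-6 + 5*(-1/3))) = -4 + (11/8 + k/(-6 - 5/3)) = -4 + (11/8 + k/(-23/3)) = -4 + (11/8 + k*(-3/23)) = -4 + (11/8 - 3*k/23) = -21/8 - 3*k/23)
-19267 - X(191) = -19267 - (-21/8 - 3/23*191) = -19267 - (-21/8 - 573/23) = -19267 - 1*(-5067/184) = -19267 + 5067/184 = -3540061/184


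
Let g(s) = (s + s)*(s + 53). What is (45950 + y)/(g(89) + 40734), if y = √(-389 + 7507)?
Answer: 4595/6601 + √7118/66010 ≈ 0.69738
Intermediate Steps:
g(s) = 2*s*(53 + s) (g(s) = (2*s)*(53 + s) = 2*s*(53 + s))
y = √7118 ≈ 84.368
(45950 + y)/(g(89) + 40734) = (45950 + √7118)/(2*89*(53 + 89) + 40734) = (45950 + √7118)/(2*89*142 + 40734) = (45950 + √7118)/(25276 + 40734) = (45950 + √7118)/66010 = (45950 + √7118)*(1/66010) = 4595/6601 + √7118/66010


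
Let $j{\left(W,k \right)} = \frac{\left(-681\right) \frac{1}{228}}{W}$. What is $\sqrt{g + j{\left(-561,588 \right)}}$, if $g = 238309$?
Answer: $\frac{\sqrt{108301225182909}}{21318} \approx 488.17$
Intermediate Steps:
$j{\left(W,k \right)} = - \frac{227}{76 W}$ ($j{\left(W,k \right)} = \frac{\left(-681\right) \frac{1}{228}}{W} = - \frac{227}{76 W}$)
$\sqrt{g + j{\left(-561,588 \right)}} = \sqrt{238309 - \frac{227}{76 \left(-561\right)}} = \sqrt{238309 - - \frac{227}{42636}} = \sqrt{238309 + \frac{227}{42636}} = \sqrt{\frac{10160542751}{42636}} = \frac{\sqrt{108301225182909}}{21318}$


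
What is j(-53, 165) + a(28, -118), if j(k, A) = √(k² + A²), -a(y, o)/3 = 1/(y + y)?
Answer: -3/56 + √30034 ≈ 173.25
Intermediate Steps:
a(y, o) = -3/(2*y) (a(y, o) = -3/(y + y) = -3*1/(2*y) = -3/(2*y))
j(k, A) = √(A² + k²)
j(-53, 165) + a(28, -118) = √(165² + (-53)²) - 3/2/28 = √(27225 + 2809) - 3/2*1/28 = √30034 - 3/56 = -3/56 + √30034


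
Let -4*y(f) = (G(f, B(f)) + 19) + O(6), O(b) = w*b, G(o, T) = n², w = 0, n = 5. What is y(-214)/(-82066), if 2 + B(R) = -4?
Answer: 11/82066 ≈ 0.00013404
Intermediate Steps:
B(R) = -6 (B(R) = -2 - 4 = -6)
G(o, T) = 25 (G(o, T) = 5² = 25)
O(b) = 0 (O(b) = 0*b = 0)
y(f) = -11 (y(f) = -((25 + 19) + 0)/4 = -(44 + 0)/4 = -¼*44 = -11)
y(-214)/(-82066) = -11/(-82066) = -11*(-1/82066) = 11/82066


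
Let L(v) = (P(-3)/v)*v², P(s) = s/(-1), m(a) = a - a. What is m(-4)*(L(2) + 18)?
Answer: 0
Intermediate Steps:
m(a) = 0
P(s) = -s (P(s) = s*(-1) = -s)
L(v) = 3*v (L(v) = ((-1*(-3))/v)*v² = (3/v)*v² = 3*v)
m(-4)*(L(2) + 18) = 0*(3*2 + 18) = 0*(6 + 18) = 0*24 = 0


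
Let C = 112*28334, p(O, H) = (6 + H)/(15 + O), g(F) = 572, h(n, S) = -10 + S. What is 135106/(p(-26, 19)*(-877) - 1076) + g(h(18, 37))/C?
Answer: 1179054211159/8004128328 ≈ 147.31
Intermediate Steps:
p(O, H) = (6 + H)/(15 + O)
C = 3173408
135106/(p(-26, 19)*(-877) - 1076) + g(h(18, 37))/C = 135106/(((6 + 19)/(15 - 26))*(-877) - 1076) + 572/3173408 = 135106/((25/(-11))*(-877) - 1076) + 572*(1/3173408) = 135106/(-1/11*25*(-877) - 1076) + 143/793352 = 135106/(-25/11*(-877) - 1076) + 143/793352 = 135106/(21925/11 - 1076) + 143/793352 = 135106/(10089/11) + 143/793352 = 135106*(11/10089) + 143/793352 = 1486166/10089 + 143/793352 = 1179054211159/8004128328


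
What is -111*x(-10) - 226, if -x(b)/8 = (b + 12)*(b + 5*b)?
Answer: -106786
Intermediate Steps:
x(b) = -48*b*(12 + b) (x(b) = -8*(b + 12)*(b + 5*b) = -8*(12 + b)*6*b = -48*b*(12 + b))
-111*x(-10) - 226 = -(-5328)*(-10)*(12 - 10) - 226 = -(-5328)*(-10)*2 - 226 = -111*960 - 226 = -106560 - 226 = -106786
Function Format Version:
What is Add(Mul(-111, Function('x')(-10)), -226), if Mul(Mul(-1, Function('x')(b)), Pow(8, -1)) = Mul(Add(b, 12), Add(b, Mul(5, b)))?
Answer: -106786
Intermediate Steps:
Function('x')(b) = Mul(-48, b, Add(12, b)) (Function('x')(b) = Mul(-8, Mul(Add(b, 12), Add(b, Mul(5, b)))) = Mul(-8, Mul(Add(12, b), Mul(6, b))) = Mul(-8, Mul(6, b, Add(12, b))) = Mul(-48, b, Add(12, b)))
Add(Mul(-111, Function('x')(-10)), -226) = Add(Mul(-111, Mul(-48, -10, Add(12, -10))), -226) = Add(Mul(-111, Mul(-48, -10, 2)), -226) = Add(Mul(-111, 960), -226) = Add(-106560, -226) = -106786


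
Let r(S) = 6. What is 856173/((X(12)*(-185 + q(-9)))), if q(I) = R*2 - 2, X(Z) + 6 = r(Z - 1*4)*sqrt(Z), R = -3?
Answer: -285391/4246 - 285391*sqrt(3)/2123 ≈ -300.05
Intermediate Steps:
X(Z) = -6 + 6*sqrt(Z)
q(I) = -8 (q(I) = -3*2 - 2 = -6 - 2 = -8)
856173/((X(12)*(-185 + q(-9)))) = 856173/(((-6 + 6*sqrt(12))*(-185 - 8))) = 856173/(((-6 + 6*(2*sqrt(3)))*(-193))) = 856173/(((-6 + 12*sqrt(3))*(-193))) = 856173/(1158 - 2316*sqrt(3))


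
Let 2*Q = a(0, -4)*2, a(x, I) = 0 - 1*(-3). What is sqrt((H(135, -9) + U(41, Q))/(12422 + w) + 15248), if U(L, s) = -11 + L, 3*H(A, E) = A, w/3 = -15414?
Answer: sqrt(174405439787)/3382 ≈ 123.48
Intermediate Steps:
w = -46242 (w = 3*(-15414) = -46242)
H(A, E) = A/3
a(x, I) = 3 (a(x, I) = 0 + 3 = 3)
Q = 3 (Q = (3*2)/2 = (1/2)*6 = 3)
sqrt((H(135, -9) + U(41, Q))/(12422 + w) + 15248) = sqrt(((1/3)*135 + (-11 + 41))/(12422 - 46242) + 15248) = sqrt((45 + 30)/(-33820) + 15248) = sqrt(75*(-1/33820) + 15248) = sqrt(-15/6764 + 15248) = sqrt(103137457/6764) = sqrt(174405439787)/3382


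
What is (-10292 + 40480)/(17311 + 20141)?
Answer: 7547/9363 ≈ 0.80605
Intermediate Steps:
(-10292 + 40480)/(17311 + 20141) = 30188/37452 = 30188*(1/37452) = 7547/9363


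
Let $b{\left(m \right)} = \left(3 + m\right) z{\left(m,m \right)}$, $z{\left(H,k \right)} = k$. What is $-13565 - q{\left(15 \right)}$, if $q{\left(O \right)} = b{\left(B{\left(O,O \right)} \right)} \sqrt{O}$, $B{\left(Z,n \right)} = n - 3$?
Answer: $-13565 - 180 \sqrt{15} \approx -14262.0$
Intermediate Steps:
$B{\left(Z,n \right)} = -3 + n$
$b{\left(m \right)} = m \left(3 + m\right)$ ($b{\left(m \right)} = \left(3 + m\right) m = m \left(3 + m\right)$)
$q{\left(O \right)} = O^{\frac{3}{2}} \left(-3 + O\right)$ ($q{\left(O \right)} = \left(-3 + O\right) \left(3 + \left(-3 + O\right)\right) \sqrt{O} = \left(-3 + O\right) O \sqrt{O} = O \left(-3 + O\right) \sqrt{O} = O^{\frac{3}{2}} \left(-3 + O\right)$)
$-13565 - q{\left(15 \right)} = -13565 - 15^{\frac{3}{2}} \left(-3 + 15\right) = -13565 - 15 \sqrt{15} \cdot 12 = -13565 - 180 \sqrt{15}$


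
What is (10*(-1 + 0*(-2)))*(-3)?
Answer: 30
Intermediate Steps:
(10*(-1 + 0*(-2)))*(-3) = (10*(-1 + 0))*(-3) = (10*(-1))*(-3) = -10*(-3) = 30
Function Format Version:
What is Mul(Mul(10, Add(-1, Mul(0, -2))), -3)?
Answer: 30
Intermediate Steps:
Mul(Mul(10, Add(-1, Mul(0, -2))), -3) = Mul(Mul(10, Add(-1, 0)), -3) = Mul(Mul(10, -1), -3) = Mul(-10, -3) = 30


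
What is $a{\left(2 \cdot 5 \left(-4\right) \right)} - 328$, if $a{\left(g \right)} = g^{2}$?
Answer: $1272$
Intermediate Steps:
$a{\left(2 \cdot 5 \left(-4\right) \right)} - 328 = \left(2 \cdot 5 \left(-4\right)\right)^{2} - 328 = \left(10 \left(-4\right)\right)^{2} - 328 = \left(-40\right)^{2} - 328 = 1600 - 328 = 1272$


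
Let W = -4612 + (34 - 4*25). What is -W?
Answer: 4678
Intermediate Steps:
W = -4678 (W = -4612 + (34 - 100) = -4612 - 66 = -4678)
-W = -1*(-4678) = 4678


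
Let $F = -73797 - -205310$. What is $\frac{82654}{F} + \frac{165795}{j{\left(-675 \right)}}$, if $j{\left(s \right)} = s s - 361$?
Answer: $\frac{171278353}{172545056} \approx 0.99266$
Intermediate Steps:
$j{\left(s \right)} = -361 + s^{2}$ ($j{\left(s \right)} = s^{2} - 361 = -361 + s^{2}$)
$F = 131513$ ($F = -73797 + 205310 = 131513$)
$\frac{82654}{F} + \frac{165795}{j{\left(-675 \right)}} = \frac{82654}{131513} + \frac{165795}{-361 + \left(-675\right)^{2}} = 82654 \cdot \frac{1}{131513} + \frac{165795}{-361 + 455625} = \frac{82654}{131513} + \frac{165795}{455264} = \frac{171278353}{172545056}$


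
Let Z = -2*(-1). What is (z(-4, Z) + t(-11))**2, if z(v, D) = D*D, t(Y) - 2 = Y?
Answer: 25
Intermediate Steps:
t(Y) = 2 + Y
Z = 2
z(v, D) = D**2
(z(-4, Z) + t(-11))**2 = (2**2 + (2 - 11))**2 = (4 - 9)**2 = (-5)**2 = 25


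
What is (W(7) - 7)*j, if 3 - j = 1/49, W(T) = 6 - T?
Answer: -1168/49 ≈ -23.837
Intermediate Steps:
j = 146/49 (j = 3 - 1/49 = 146/49 ≈ 2.9796)
(W(7) - 7)*j = ((6 - 1*7) - 7)*(146/49) = ((6 - 7) - 7)*(146/49) = (-1 - 7)*(146/49) = -8*146/49 = -1168/49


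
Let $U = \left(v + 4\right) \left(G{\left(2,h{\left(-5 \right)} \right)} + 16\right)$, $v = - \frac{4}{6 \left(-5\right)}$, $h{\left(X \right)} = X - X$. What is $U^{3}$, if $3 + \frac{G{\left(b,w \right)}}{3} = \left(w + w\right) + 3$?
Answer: $\frac{976191488}{3375} \approx 2.8924 \cdot 10^{5}$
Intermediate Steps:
$h{\left(X \right)} = 0$
$v = \frac{2}{15}$ ($v = - \frac{4}{-30} = \left(-4\right) \left(- \frac{1}{30}\right) = \frac{2}{15} \approx 0.13333$)
$G{\left(b,w \right)} = 6 w$ ($G{\left(b,w \right)} = -9 + 3 \left(\left(w + w\right) + 3\right) = -9 + 3 \left(2 w + 3\right) = -9 + 3 \left(3 + 2 w\right) = -9 + \left(9 + 6 w\right) = 6 w$)
$U = \frac{992}{15}$ ($U = \left(\frac{2}{15} + 4\right) \left(6 \cdot 0 + 16\right) = \frac{62 \left(0 + 16\right)}{15} = \frac{62}{15} \cdot 16 = \frac{992}{15} \approx 66.133$)
$U^{3} = \left(\frac{992}{15}\right)^{3} = \frac{976191488}{3375}$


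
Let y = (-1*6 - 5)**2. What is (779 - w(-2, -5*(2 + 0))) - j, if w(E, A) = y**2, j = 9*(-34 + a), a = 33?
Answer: -13853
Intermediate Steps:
j = -9 (j = 9*(-34 + 33) = 9*(-1) = -9)
y = 121 (y = (-6 - 5)**2 = (-11)**2 = 121)
w(E, A) = 14641 (w(E, A) = 121**2 = 14641)
(779 - w(-2, -5*(2 + 0))) - j = (779 - 1*14641) - 1*(-9) = (779 - 14641) + 9 = -13862 + 9 = -13853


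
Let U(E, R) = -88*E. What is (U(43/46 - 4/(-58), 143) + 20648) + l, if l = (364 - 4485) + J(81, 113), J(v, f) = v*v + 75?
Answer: 15390805/667 ≈ 23075.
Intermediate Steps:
J(v, f) = 75 + v² (J(v, f) = v² + 75 = 75 + v²)
l = 2515 (l = (364 - 4485) + (75 + 81²) = -4121 + (75 + 6561) = -4121 + 6636 = 2515)
(U(43/46 - 4/(-58), 143) + 20648) + l = (-88*(43/46 - 4/(-58)) + 20648) + 2515 = (-88*(43*(1/46) - 4*(-1/58)) + 20648) + 2515 = (-88*(43/46 + 2/29) + 20648) + 2515 = (-88*1339/1334 + 20648) + 2515 = (-58916/667 + 20648) + 2515 = 13713300/667 + 2515 = 15390805/667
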